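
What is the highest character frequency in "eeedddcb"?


Input: eeedddcb
Character counts:
  'b': 1
  'c': 1
  'd': 3
  'e': 3
Maximum frequency: 3

3


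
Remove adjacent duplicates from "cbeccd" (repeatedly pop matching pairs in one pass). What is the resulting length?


Input: cbeccd
Stack-based adjacent duplicate removal:
  Read 'c': push. Stack: c
  Read 'b': push. Stack: cb
  Read 'e': push. Stack: cbe
  Read 'c': push. Stack: cbec
  Read 'c': matches stack top 'c' => pop. Stack: cbe
  Read 'd': push. Stack: cbed
Final stack: "cbed" (length 4)

4


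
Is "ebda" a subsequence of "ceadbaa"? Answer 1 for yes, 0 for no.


Check if "ebda" is a subsequence of "ceadbaa"
Greedy scan:
  Position 0 ('c'): no match needed
  Position 1 ('e'): matches sub[0] = 'e'
  Position 2 ('a'): no match needed
  Position 3 ('d'): no match needed
  Position 4 ('b'): matches sub[1] = 'b'
  Position 5 ('a'): no match needed
  Position 6 ('a'): no match needed
Only matched 2/4 characters => not a subsequence

0


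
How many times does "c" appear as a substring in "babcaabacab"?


Searching for "c" in "babcaabacab"
Scanning each position:
  Position 0: "b" => no
  Position 1: "a" => no
  Position 2: "b" => no
  Position 3: "c" => MATCH
  Position 4: "a" => no
  Position 5: "a" => no
  Position 6: "b" => no
  Position 7: "a" => no
  Position 8: "c" => MATCH
  Position 9: "a" => no
  Position 10: "b" => no
Total occurrences: 2

2


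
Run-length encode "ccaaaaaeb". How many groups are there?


Input: ccaaaaaeb
Scanning for consecutive runs:
  Group 1: 'c' x 2 (positions 0-1)
  Group 2: 'a' x 5 (positions 2-6)
  Group 3: 'e' x 1 (positions 7-7)
  Group 4: 'b' x 1 (positions 8-8)
Total groups: 4

4


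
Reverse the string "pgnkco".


Input: pgnkco
Reading characters right to left:
  Position 5: 'o'
  Position 4: 'c'
  Position 3: 'k'
  Position 2: 'n'
  Position 1: 'g'
  Position 0: 'p'
Reversed: ockngp

ockngp


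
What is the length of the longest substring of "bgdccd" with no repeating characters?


Input: "bgdccd"
Sliding window (track last position of each char):
  Position 0 ('b'): window [0,0] length 1 -- new best
  Position 1 ('g'): window [0,1] length 2 -- new best
  Position 2 ('d'): window [0,2] length 3 -- new best
  Position 3 ('c'): window [0,3] length 4 -- new best
  Position 4 ('c'): repeat (last at 3), move window start to 4
  Position 4 ('c'): window [4,4] length 1
  Position 5 ('d'): window [4,5] length 2
Longest substring with no repeats: "bgdc" with length 4

4


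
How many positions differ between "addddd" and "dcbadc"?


Comparing "addddd" and "dcbadc" position by position:
  Position 0: 'a' vs 'd' => DIFFER
  Position 1: 'd' vs 'c' => DIFFER
  Position 2: 'd' vs 'b' => DIFFER
  Position 3: 'd' vs 'a' => DIFFER
  Position 4: 'd' vs 'd' => same
  Position 5: 'd' vs 'c' => DIFFER
Positions that differ: 5

5


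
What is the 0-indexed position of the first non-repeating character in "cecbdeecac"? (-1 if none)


Input: cecbdeecac
Character frequencies:
  'a': 1
  'b': 1
  'c': 4
  'd': 1
  'e': 3
Scanning left to right for freq == 1:
  Position 0 ('c'): freq=4, skip
  Position 1 ('e'): freq=3, skip
  Position 2 ('c'): freq=4, skip
  Position 3 ('b'): unique! => answer = 3

3


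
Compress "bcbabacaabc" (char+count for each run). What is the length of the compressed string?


Input: bcbabacaabc
Runs:
  'b' x 1 => "b1"
  'c' x 1 => "c1"
  'b' x 1 => "b1"
  'a' x 1 => "a1"
  'b' x 1 => "b1"
  'a' x 1 => "a1"
  'c' x 1 => "c1"
  'a' x 2 => "a2"
  'b' x 1 => "b1"
  'c' x 1 => "c1"
Compressed: "b1c1b1a1b1a1c1a2b1c1"
Compressed length: 20

20


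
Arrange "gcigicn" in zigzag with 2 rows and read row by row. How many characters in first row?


Zigzag "gcigicn" into 2 rows:
Placing characters:
  'g' => row 0
  'c' => row 1
  'i' => row 0
  'g' => row 1
  'i' => row 0
  'c' => row 1
  'n' => row 0
Rows:
  Row 0: "giin"
  Row 1: "cgc"
First row length: 4

4


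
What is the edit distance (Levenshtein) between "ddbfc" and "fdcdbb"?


Computing edit distance: "ddbfc" -> "fdcdbb"
DP table:
           f    d    c    d    b    b
      0    1    2    3    4    5    6
  d   1    1    1    2    3    4    5
  d   2    2    1    2    2    3    4
  b   3    3    2    2    3    2    3
  f   4    3    3    3    3    3    3
  c   5    4    4    3    4    4    4
Edit distance = dp[5][6] = 4

4


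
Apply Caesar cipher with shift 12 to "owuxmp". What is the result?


Caesar cipher: shift "owuxmp" by 12
  'o' (pos 14) + 12 = pos 0 = 'a'
  'w' (pos 22) + 12 = pos 8 = 'i'
  'u' (pos 20) + 12 = pos 6 = 'g'
  'x' (pos 23) + 12 = pos 9 = 'j'
  'm' (pos 12) + 12 = pos 24 = 'y'
  'p' (pos 15) + 12 = pos 1 = 'b'
Result: aigjyb

aigjyb


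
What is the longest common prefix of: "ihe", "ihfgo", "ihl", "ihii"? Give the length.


Words: ihe, ihfgo, ihl, ihii
  Position 0: all 'i' => match
  Position 1: all 'h' => match
  Position 2: ('e', 'f', 'l', 'i') => mismatch, stop
LCP = "ih" (length 2)

2


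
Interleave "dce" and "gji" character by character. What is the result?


Interleaving "dce" and "gji":
  Position 0: 'd' from first, 'g' from second => "dg"
  Position 1: 'c' from first, 'j' from second => "cj"
  Position 2: 'e' from first, 'i' from second => "ei"
Result: dgcjei

dgcjei


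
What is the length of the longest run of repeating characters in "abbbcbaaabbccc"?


Input: "abbbcbaaabbccc"
Scanning for longest run:
  Position 1 ('b'): new char, reset run to 1
  Position 2 ('b'): continues run of 'b', length=2
  Position 3 ('b'): continues run of 'b', length=3
  Position 4 ('c'): new char, reset run to 1
  Position 5 ('b'): new char, reset run to 1
  Position 6 ('a'): new char, reset run to 1
  Position 7 ('a'): continues run of 'a', length=2
  Position 8 ('a'): continues run of 'a', length=3
  Position 9 ('b'): new char, reset run to 1
  Position 10 ('b'): continues run of 'b', length=2
  Position 11 ('c'): new char, reset run to 1
  Position 12 ('c'): continues run of 'c', length=2
  Position 13 ('c'): continues run of 'c', length=3
Longest run: 'b' with length 3

3


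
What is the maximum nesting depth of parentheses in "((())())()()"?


Input: "((())())()()"
Tracking depth:
  Position 0 '(': depth becomes 1
  Position 1 '(': depth becomes 2
  Position 2 '(': depth becomes 3
  Position 3 ')': depth becomes 2
  Position 4 ')': depth becomes 1
  Position 5 '(': depth becomes 2
  Position 6 ')': depth becomes 1
  Position 7 ')': depth becomes 0
  Position 8 '(': depth becomes 1
  Position 9 ')': depth becomes 0
  Position 10 '(': depth becomes 1
  Position 11 ')': depth becomes 0
Maximum depth reached: 3

3


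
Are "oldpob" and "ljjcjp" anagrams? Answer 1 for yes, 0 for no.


Strings: "oldpob", "ljjcjp"
Sorted first:  bdloop
Sorted second: cjjjlp
Differ at position 0: 'b' vs 'c' => not anagrams

0


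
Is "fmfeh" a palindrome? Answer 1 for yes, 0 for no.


Input: fmfeh
Reversed: hefmf
  Compare pos 0 ('f') with pos 4 ('h'): MISMATCH
  Compare pos 1 ('m') with pos 3 ('e'): MISMATCH
Result: not a palindrome

0


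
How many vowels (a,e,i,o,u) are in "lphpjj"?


Input: lphpjj
Checking each character:
  'l' at position 0: consonant
  'p' at position 1: consonant
  'h' at position 2: consonant
  'p' at position 3: consonant
  'j' at position 4: consonant
  'j' at position 5: consonant
Total vowels: 0

0


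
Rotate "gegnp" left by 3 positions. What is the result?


Input: "gegnp", rotate left by 3
First 3 characters: "geg"
Remaining characters: "np"
Concatenate remaining + first: "np" + "geg" = "npgeg"

npgeg


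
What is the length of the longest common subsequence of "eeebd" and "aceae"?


LCS of "eeebd" and "aceae"
DP table:
           a    c    e    a    e
      0    0    0    0    0    0
  e   0    0    0    1    1    1
  e   0    0    0    1    1    2
  e   0    0    0    1    1    2
  b   0    0    0    1    1    2
  d   0    0    0    1    1    2
LCS length = dp[5][5] = 2

2


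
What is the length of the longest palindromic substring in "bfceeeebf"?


Input: "bfceeeebf"
Checking substrings for palindromes:
  [3:7] "eeee" (len 4) => palindrome
  [3:6] "eee" (len 3) => palindrome
  [4:7] "eee" (len 3) => palindrome
  [3:5] "ee" (len 2) => palindrome
  [4:6] "ee" (len 2) => palindrome
  [5:7] "ee" (len 2) => palindrome
Longest palindromic substring: "eeee" with length 4

4


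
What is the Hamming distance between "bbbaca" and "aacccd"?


Comparing "bbbaca" and "aacccd" position by position:
  Position 0: 'b' vs 'a' => differ
  Position 1: 'b' vs 'a' => differ
  Position 2: 'b' vs 'c' => differ
  Position 3: 'a' vs 'c' => differ
  Position 4: 'c' vs 'c' => same
  Position 5: 'a' vs 'd' => differ
Total differences (Hamming distance): 5

5


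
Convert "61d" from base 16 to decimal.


Input: "61d" in base 16
Positional expansion:
  Digit '6' (value 6) x 16^2 = 1536
  Digit '1' (value 1) x 16^1 = 16
  Digit 'd' (value 13) x 16^0 = 13
Sum = 1565

1565


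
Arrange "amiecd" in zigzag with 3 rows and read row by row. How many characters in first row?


Zigzag "amiecd" into 3 rows:
Placing characters:
  'a' => row 0
  'm' => row 1
  'i' => row 2
  'e' => row 1
  'c' => row 0
  'd' => row 1
Rows:
  Row 0: "ac"
  Row 1: "med"
  Row 2: "i"
First row length: 2

2


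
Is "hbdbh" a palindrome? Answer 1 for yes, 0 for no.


Input: hbdbh
Reversed: hbdbh
  Compare pos 0 ('h') with pos 4 ('h'): match
  Compare pos 1 ('b') with pos 3 ('b'): match
Result: palindrome

1


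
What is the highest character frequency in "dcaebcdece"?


Input: dcaebcdece
Character counts:
  'a': 1
  'b': 1
  'c': 3
  'd': 2
  'e': 3
Maximum frequency: 3

3


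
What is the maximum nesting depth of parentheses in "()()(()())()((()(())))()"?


Input: "()()(()())()((()(())))()"
Tracking depth:
  Position 0 '(': depth becomes 1
  Position 1 ')': depth becomes 0
  Position 2 '(': depth becomes 1
  Position 3 ')': depth becomes 0
  Position 4 '(': depth becomes 1
  Position 5 '(': depth becomes 2
  Position 6 ')': depth becomes 1
  Position 7 '(': depth becomes 2
  Position 8 ')': depth becomes 1
  Position 9 ')': depth becomes 0
  Position 10 '(': depth becomes 1
  Position 11 ')': depth becomes 0
  Position 12 '(': depth becomes 1
  Position 13 '(': depth becomes 2
  Position 14 '(': depth becomes 3
  Position 15 ')': depth becomes 2
  Position 16 '(': depth becomes 3
  Position 17 '(': depth becomes 4
  Position 18 ')': depth becomes 3
  Position 19 ')': depth becomes 2
  Position 20 ')': depth becomes 1
  Position 21 ')': depth becomes 0
  Position 22 '(': depth becomes 1
  Position 23 ')': depth becomes 0
Maximum depth reached: 4

4


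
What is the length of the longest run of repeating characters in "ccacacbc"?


Input: "ccacacbc"
Scanning for longest run:
  Position 1 ('c'): continues run of 'c', length=2
  Position 2 ('a'): new char, reset run to 1
  Position 3 ('c'): new char, reset run to 1
  Position 4 ('a'): new char, reset run to 1
  Position 5 ('c'): new char, reset run to 1
  Position 6 ('b'): new char, reset run to 1
  Position 7 ('c'): new char, reset run to 1
Longest run: 'c' with length 2

2


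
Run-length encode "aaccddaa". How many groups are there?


Input: aaccddaa
Scanning for consecutive runs:
  Group 1: 'a' x 2 (positions 0-1)
  Group 2: 'c' x 2 (positions 2-3)
  Group 3: 'd' x 2 (positions 4-5)
  Group 4: 'a' x 2 (positions 6-7)
Total groups: 4

4


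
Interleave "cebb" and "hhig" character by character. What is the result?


Interleaving "cebb" and "hhig":
  Position 0: 'c' from first, 'h' from second => "ch"
  Position 1: 'e' from first, 'h' from second => "eh"
  Position 2: 'b' from first, 'i' from second => "bi"
  Position 3: 'b' from first, 'g' from second => "bg"
Result: chehbibg

chehbibg


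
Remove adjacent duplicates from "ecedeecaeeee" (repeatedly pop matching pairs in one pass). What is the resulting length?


Input: ecedeecaeeee
Stack-based adjacent duplicate removal:
  Read 'e': push. Stack: e
  Read 'c': push. Stack: ec
  Read 'e': push. Stack: ece
  Read 'd': push. Stack: eced
  Read 'e': push. Stack: ecede
  Read 'e': matches stack top 'e' => pop. Stack: eced
  Read 'c': push. Stack: ecedc
  Read 'a': push. Stack: ecedca
  Read 'e': push. Stack: ecedcae
  Read 'e': matches stack top 'e' => pop. Stack: ecedca
  Read 'e': push. Stack: ecedcae
  Read 'e': matches stack top 'e' => pop. Stack: ecedca
Final stack: "ecedca" (length 6)

6


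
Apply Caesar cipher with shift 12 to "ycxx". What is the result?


Caesar cipher: shift "ycxx" by 12
  'y' (pos 24) + 12 = pos 10 = 'k'
  'c' (pos 2) + 12 = pos 14 = 'o'
  'x' (pos 23) + 12 = pos 9 = 'j'
  'x' (pos 23) + 12 = pos 9 = 'j'
Result: kojj

kojj


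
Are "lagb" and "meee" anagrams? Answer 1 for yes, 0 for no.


Strings: "lagb", "meee"
Sorted first:  abgl
Sorted second: eeem
Differ at position 0: 'a' vs 'e' => not anagrams

0


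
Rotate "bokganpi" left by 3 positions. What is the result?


Input: "bokganpi", rotate left by 3
First 3 characters: "bok"
Remaining characters: "ganpi"
Concatenate remaining + first: "ganpi" + "bok" = "ganpibok"

ganpibok


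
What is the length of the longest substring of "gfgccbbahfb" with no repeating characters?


Input: "gfgccbbahfb"
Sliding window (track last position of each char):
  Position 0 ('g'): window [0,0] length 1 -- new best
  Position 1 ('f'): window [0,1] length 2 -- new best
  Position 2 ('g'): repeat (last at 0), move window start to 1
  Position 2 ('g'): window [1,2] length 2
  Position 3 ('c'): window [1,3] length 3 -- new best
  Position 4 ('c'): repeat (last at 3), move window start to 4
  Position 4 ('c'): window [4,4] length 1
  Position 5 ('b'): window [4,5] length 2
  Position 6 ('b'): repeat (last at 5), move window start to 6
  Position 6 ('b'): window [6,6] length 1
  Position 7 ('a'): window [6,7] length 2
  Position 8 ('h'): window [6,8] length 3
  Position 9 ('f'): window [6,9] length 4 -- new best
  Position 10 ('b'): repeat (last at 6), move window start to 7
  Position 10 ('b'): window [7,10] length 4
Longest substring with no repeats: "bahf" with length 4

4


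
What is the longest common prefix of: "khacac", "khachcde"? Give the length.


Words: khacac, khachcde
  Position 0: all 'k' => match
  Position 1: all 'h' => match
  Position 2: all 'a' => match
  Position 3: all 'c' => match
  Position 4: ('a', 'h') => mismatch, stop
LCP = "khac" (length 4)

4


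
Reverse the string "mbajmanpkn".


Input: mbajmanpkn
Reading characters right to left:
  Position 9: 'n'
  Position 8: 'k'
  Position 7: 'p'
  Position 6: 'n'
  Position 5: 'a'
  Position 4: 'm'
  Position 3: 'j'
  Position 2: 'a'
  Position 1: 'b'
  Position 0: 'm'
Reversed: nkpnamjabm

nkpnamjabm


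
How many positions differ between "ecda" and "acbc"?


Comparing "ecda" and "acbc" position by position:
  Position 0: 'e' vs 'a' => DIFFER
  Position 1: 'c' vs 'c' => same
  Position 2: 'd' vs 'b' => DIFFER
  Position 3: 'a' vs 'c' => DIFFER
Positions that differ: 3

3


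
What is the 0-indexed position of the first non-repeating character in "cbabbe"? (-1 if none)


Input: cbabbe
Character frequencies:
  'a': 1
  'b': 3
  'c': 1
  'e': 1
Scanning left to right for freq == 1:
  Position 0 ('c'): unique! => answer = 0

0


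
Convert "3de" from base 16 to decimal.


Input: "3de" in base 16
Positional expansion:
  Digit '3' (value 3) x 16^2 = 768
  Digit 'd' (value 13) x 16^1 = 208
  Digit 'e' (value 14) x 16^0 = 14
Sum = 990

990


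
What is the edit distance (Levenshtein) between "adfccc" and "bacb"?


Computing edit distance: "adfccc" -> "bacb"
DP table:
           b    a    c    b
      0    1    2    3    4
  a   1    1    1    2    3
  d   2    2    2    2    3
  f   3    3    3    3    3
  c   4    4    4    3    4
  c   5    5    5    4    4
  c   6    6    6    5    5
Edit distance = dp[6][4] = 5

5


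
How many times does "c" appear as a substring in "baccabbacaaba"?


Searching for "c" in "baccabbacaaba"
Scanning each position:
  Position 0: "b" => no
  Position 1: "a" => no
  Position 2: "c" => MATCH
  Position 3: "c" => MATCH
  Position 4: "a" => no
  Position 5: "b" => no
  Position 6: "b" => no
  Position 7: "a" => no
  Position 8: "c" => MATCH
  Position 9: "a" => no
  Position 10: "a" => no
  Position 11: "b" => no
  Position 12: "a" => no
Total occurrences: 3

3


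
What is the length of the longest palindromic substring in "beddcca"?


Input: "beddcca"
Checking substrings for palindromes:
  [2:4] "dd" (len 2) => palindrome
  [4:6] "cc" (len 2) => palindrome
Longest palindromic substring: "dd" with length 2

2


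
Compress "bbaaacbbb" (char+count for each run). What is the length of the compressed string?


Input: bbaaacbbb
Runs:
  'b' x 2 => "b2"
  'a' x 3 => "a3"
  'c' x 1 => "c1"
  'b' x 3 => "b3"
Compressed: "b2a3c1b3"
Compressed length: 8

8


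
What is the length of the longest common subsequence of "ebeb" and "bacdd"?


LCS of "ebeb" and "bacdd"
DP table:
           b    a    c    d    d
      0    0    0    0    0    0
  e   0    0    0    0    0    0
  b   0    1    1    1    1    1
  e   0    1    1    1    1    1
  b   0    1    1    1    1    1
LCS length = dp[4][5] = 1

1


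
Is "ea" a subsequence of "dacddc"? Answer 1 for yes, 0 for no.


Check if "ea" is a subsequence of "dacddc"
Greedy scan:
  Position 0 ('d'): no match needed
  Position 1 ('a'): no match needed
  Position 2 ('c'): no match needed
  Position 3 ('d'): no match needed
  Position 4 ('d'): no match needed
  Position 5 ('c'): no match needed
Only matched 0/2 characters => not a subsequence

0


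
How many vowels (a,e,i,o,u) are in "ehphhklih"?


Input: ehphhklih
Checking each character:
  'e' at position 0: vowel (running total: 1)
  'h' at position 1: consonant
  'p' at position 2: consonant
  'h' at position 3: consonant
  'h' at position 4: consonant
  'k' at position 5: consonant
  'l' at position 6: consonant
  'i' at position 7: vowel (running total: 2)
  'h' at position 8: consonant
Total vowels: 2

2


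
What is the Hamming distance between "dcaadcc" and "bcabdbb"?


Comparing "dcaadcc" and "bcabdbb" position by position:
  Position 0: 'd' vs 'b' => differ
  Position 1: 'c' vs 'c' => same
  Position 2: 'a' vs 'a' => same
  Position 3: 'a' vs 'b' => differ
  Position 4: 'd' vs 'd' => same
  Position 5: 'c' vs 'b' => differ
  Position 6: 'c' vs 'b' => differ
Total differences (Hamming distance): 4

4


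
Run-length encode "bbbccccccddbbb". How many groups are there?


Input: bbbccccccddbbb
Scanning for consecutive runs:
  Group 1: 'b' x 3 (positions 0-2)
  Group 2: 'c' x 6 (positions 3-8)
  Group 3: 'd' x 2 (positions 9-10)
  Group 4: 'b' x 3 (positions 11-13)
Total groups: 4

4


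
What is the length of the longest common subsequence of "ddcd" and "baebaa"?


LCS of "ddcd" and "baebaa"
DP table:
           b    a    e    b    a    a
      0    0    0    0    0    0    0
  d   0    0    0    0    0    0    0
  d   0    0    0    0    0    0    0
  c   0    0    0    0    0    0    0
  d   0    0    0    0    0    0    0
LCS length = dp[4][6] = 0

0


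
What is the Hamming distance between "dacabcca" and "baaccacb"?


Comparing "dacabcca" and "baaccacb" position by position:
  Position 0: 'd' vs 'b' => differ
  Position 1: 'a' vs 'a' => same
  Position 2: 'c' vs 'a' => differ
  Position 3: 'a' vs 'c' => differ
  Position 4: 'b' vs 'c' => differ
  Position 5: 'c' vs 'a' => differ
  Position 6: 'c' vs 'c' => same
  Position 7: 'a' vs 'b' => differ
Total differences (Hamming distance): 6

6


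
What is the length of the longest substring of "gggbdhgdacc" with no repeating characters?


Input: "gggbdhgdacc"
Sliding window (track last position of each char):
  Position 0 ('g'): window [0,0] length 1 -- new best
  Position 1 ('g'): repeat (last at 0), move window start to 1
  Position 1 ('g'): window [1,1] length 1
  Position 2 ('g'): repeat (last at 1), move window start to 2
  Position 2 ('g'): window [2,2] length 1
  Position 3 ('b'): window [2,3] length 2 -- new best
  Position 4 ('d'): window [2,4] length 3 -- new best
  Position 5 ('h'): window [2,5] length 4 -- new best
  Position 6 ('g'): repeat (last at 2), move window start to 3
  Position 6 ('g'): window [3,6] length 4
  Position 7 ('d'): repeat (last at 4), move window start to 5
  Position 7 ('d'): window [5,7] length 3
  Position 8 ('a'): window [5,8] length 4
  Position 9 ('c'): window [5,9] length 5 -- new best
  Position 10 ('c'): repeat (last at 9), move window start to 10
  Position 10 ('c'): window [10,10] length 1
Longest substring with no repeats: "hgdac" with length 5

5


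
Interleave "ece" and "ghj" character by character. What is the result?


Interleaving "ece" and "ghj":
  Position 0: 'e' from first, 'g' from second => "eg"
  Position 1: 'c' from first, 'h' from second => "ch"
  Position 2: 'e' from first, 'j' from second => "ej"
Result: egchej

egchej


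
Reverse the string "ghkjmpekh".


Input: ghkjmpekh
Reading characters right to left:
  Position 8: 'h'
  Position 7: 'k'
  Position 6: 'e'
  Position 5: 'p'
  Position 4: 'm'
  Position 3: 'j'
  Position 2: 'k'
  Position 1: 'h'
  Position 0: 'g'
Reversed: hkepmjkhg

hkepmjkhg


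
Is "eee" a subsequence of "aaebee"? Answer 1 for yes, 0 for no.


Check if "eee" is a subsequence of "aaebee"
Greedy scan:
  Position 0 ('a'): no match needed
  Position 1 ('a'): no match needed
  Position 2 ('e'): matches sub[0] = 'e'
  Position 3 ('b'): no match needed
  Position 4 ('e'): matches sub[1] = 'e'
  Position 5 ('e'): matches sub[2] = 'e'
All 3 characters matched => is a subsequence

1


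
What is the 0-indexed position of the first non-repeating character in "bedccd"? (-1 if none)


Input: bedccd
Character frequencies:
  'b': 1
  'c': 2
  'd': 2
  'e': 1
Scanning left to right for freq == 1:
  Position 0 ('b'): unique! => answer = 0

0


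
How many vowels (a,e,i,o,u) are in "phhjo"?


Input: phhjo
Checking each character:
  'p' at position 0: consonant
  'h' at position 1: consonant
  'h' at position 2: consonant
  'j' at position 3: consonant
  'o' at position 4: vowel (running total: 1)
Total vowels: 1

1


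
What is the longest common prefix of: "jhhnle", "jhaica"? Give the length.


Words: jhhnle, jhaica
  Position 0: all 'j' => match
  Position 1: all 'h' => match
  Position 2: ('h', 'a') => mismatch, stop
LCP = "jh" (length 2)

2


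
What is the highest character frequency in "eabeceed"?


Input: eabeceed
Character counts:
  'a': 1
  'b': 1
  'c': 1
  'd': 1
  'e': 4
Maximum frequency: 4

4


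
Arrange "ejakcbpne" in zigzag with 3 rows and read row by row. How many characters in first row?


Zigzag "ejakcbpne" into 3 rows:
Placing characters:
  'e' => row 0
  'j' => row 1
  'a' => row 2
  'k' => row 1
  'c' => row 0
  'b' => row 1
  'p' => row 2
  'n' => row 1
  'e' => row 0
Rows:
  Row 0: "ece"
  Row 1: "jkbn"
  Row 2: "ap"
First row length: 3

3


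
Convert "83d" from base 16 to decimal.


Input: "83d" in base 16
Positional expansion:
  Digit '8' (value 8) x 16^2 = 2048
  Digit '3' (value 3) x 16^1 = 48
  Digit 'd' (value 13) x 16^0 = 13
Sum = 2109

2109


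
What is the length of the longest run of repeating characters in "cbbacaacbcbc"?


Input: "cbbacaacbcbc"
Scanning for longest run:
  Position 1 ('b'): new char, reset run to 1
  Position 2 ('b'): continues run of 'b', length=2
  Position 3 ('a'): new char, reset run to 1
  Position 4 ('c'): new char, reset run to 1
  Position 5 ('a'): new char, reset run to 1
  Position 6 ('a'): continues run of 'a', length=2
  Position 7 ('c'): new char, reset run to 1
  Position 8 ('b'): new char, reset run to 1
  Position 9 ('c'): new char, reset run to 1
  Position 10 ('b'): new char, reset run to 1
  Position 11 ('c'): new char, reset run to 1
Longest run: 'b' with length 2

2


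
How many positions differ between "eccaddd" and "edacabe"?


Comparing "eccaddd" and "edacabe" position by position:
  Position 0: 'e' vs 'e' => same
  Position 1: 'c' vs 'd' => DIFFER
  Position 2: 'c' vs 'a' => DIFFER
  Position 3: 'a' vs 'c' => DIFFER
  Position 4: 'd' vs 'a' => DIFFER
  Position 5: 'd' vs 'b' => DIFFER
  Position 6: 'd' vs 'e' => DIFFER
Positions that differ: 6

6


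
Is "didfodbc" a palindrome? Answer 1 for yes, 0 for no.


Input: didfodbc
Reversed: cbdofdid
  Compare pos 0 ('d') with pos 7 ('c'): MISMATCH
  Compare pos 1 ('i') with pos 6 ('b'): MISMATCH
  Compare pos 2 ('d') with pos 5 ('d'): match
  Compare pos 3 ('f') with pos 4 ('o'): MISMATCH
Result: not a palindrome

0


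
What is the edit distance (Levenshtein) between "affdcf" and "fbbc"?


Computing edit distance: "affdcf" -> "fbbc"
DP table:
           f    b    b    c
      0    1    2    3    4
  a   1    1    2    3    4
  f   2    1    2    3    4
  f   3    2    2    3    4
  d   4    3    3    3    4
  c   5    4    4    4    3
  f   6    5    5    5    4
Edit distance = dp[6][4] = 4

4


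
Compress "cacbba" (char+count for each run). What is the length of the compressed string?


Input: cacbba
Runs:
  'c' x 1 => "c1"
  'a' x 1 => "a1"
  'c' x 1 => "c1"
  'b' x 2 => "b2"
  'a' x 1 => "a1"
Compressed: "c1a1c1b2a1"
Compressed length: 10

10


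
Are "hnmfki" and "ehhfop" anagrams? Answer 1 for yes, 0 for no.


Strings: "hnmfki", "ehhfop"
Sorted first:  fhikmn
Sorted second: efhhop
Differ at position 0: 'f' vs 'e' => not anagrams

0


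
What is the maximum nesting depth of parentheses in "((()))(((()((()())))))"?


Input: "((()))(((()((()())))))"
Tracking depth:
  Position 0 '(': depth becomes 1
  Position 1 '(': depth becomes 2
  Position 2 '(': depth becomes 3
  Position 3 ')': depth becomes 2
  Position 4 ')': depth becomes 1
  Position 5 ')': depth becomes 0
  Position 6 '(': depth becomes 1
  Position 7 '(': depth becomes 2
  Position 8 '(': depth becomes 3
  Position 9 '(': depth becomes 4
  Position 10 ')': depth becomes 3
  Position 11 '(': depth becomes 4
  Position 12 '(': depth becomes 5
  Position 13 '(': depth becomes 6
  Position 14 ')': depth becomes 5
  Position 15 '(': depth becomes 6
  Position 16 ')': depth becomes 5
  Position 17 ')': depth becomes 4
  Position 18 ')': depth becomes 3
  Position 19 ')': depth becomes 2
  Position 20 ')': depth becomes 1
  Position 21 ')': depth becomes 0
Maximum depth reached: 6

6


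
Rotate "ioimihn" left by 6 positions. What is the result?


Input: "ioimihn", rotate left by 6
First 6 characters: "ioimih"
Remaining characters: "n"
Concatenate remaining + first: "n" + "ioimih" = "nioimih"

nioimih


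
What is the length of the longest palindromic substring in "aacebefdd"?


Input: "aacebefdd"
Checking substrings for palindromes:
  [3:6] "ebe" (len 3) => palindrome
  [0:2] "aa" (len 2) => palindrome
  [7:9] "dd" (len 2) => palindrome
Longest palindromic substring: "ebe" with length 3

3


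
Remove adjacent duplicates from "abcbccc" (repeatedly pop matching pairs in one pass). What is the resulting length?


Input: abcbccc
Stack-based adjacent duplicate removal:
  Read 'a': push. Stack: a
  Read 'b': push. Stack: ab
  Read 'c': push. Stack: abc
  Read 'b': push. Stack: abcb
  Read 'c': push. Stack: abcbc
  Read 'c': matches stack top 'c' => pop. Stack: abcb
  Read 'c': push. Stack: abcbc
Final stack: "abcbc" (length 5)

5


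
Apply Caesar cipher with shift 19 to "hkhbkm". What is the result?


Caesar cipher: shift "hkhbkm" by 19
  'h' (pos 7) + 19 = pos 0 = 'a'
  'k' (pos 10) + 19 = pos 3 = 'd'
  'h' (pos 7) + 19 = pos 0 = 'a'
  'b' (pos 1) + 19 = pos 20 = 'u'
  'k' (pos 10) + 19 = pos 3 = 'd'
  'm' (pos 12) + 19 = pos 5 = 'f'
Result: adaudf

adaudf


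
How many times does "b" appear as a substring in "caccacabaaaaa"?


Searching for "b" in "caccacabaaaaa"
Scanning each position:
  Position 0: "c" => no
  Position 1: "a" => no
  Position 2: "c" => no
  Position 3: "c" => no
  Position 4: "a" => no
  Position 5: "c" => no
  Position 6: "a" => no
  Position 7: "b" => MATCH
  Position 8: "a" => no
  Position 9: "a" => no
  Position 10: "a" => no
  Position 11: "a" => no
  Position 12: "a" => no
Total occurrences: 1

1


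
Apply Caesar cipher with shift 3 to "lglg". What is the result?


Caesar cipher: shift "lglg" by 3
  'l' (pos 11) + 3 = pos 14 = 'o'
  'g' (pos 6) + 3 = pos 9 = 'j'
  'l' (pos 11) + 3 = pos 14 = 'o'
  'g' (pos 6) + 3 = pos 9 = 'j'
Result: ojoj

ojoj


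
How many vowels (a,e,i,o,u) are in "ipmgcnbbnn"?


Input: ipmgcnbbnn
Checking each character:
  'i' at position 0: vowel (running total: 1)
  'p' at position 1: consonant
  'm' at position 2: consonant
  'g' at position 3: consonant
  'c' at position 4: consonant
  'n' at position 5: consonant
  'b' at position 6: consonant
  'b' at position 7: consonant
  'n' at position 8: consonant
  'n' at position 9: consonant
Total vowels: 1

1


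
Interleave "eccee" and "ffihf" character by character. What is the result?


Interleaving "eccee" and "ffihf":
  Position 0: 'e' from first, 'f' from second => "ef"
  Position 1: 'c' from first, 'f' from second => "cf"
  Position 2: 'c' from first, 'i' from second => "ci"
  Position 3: 'e' from first, 'h' from second => "eh"
  Position 4: 'e' from first, 'f' from second => "ef"
Result: efcfciehef

efcfciehef


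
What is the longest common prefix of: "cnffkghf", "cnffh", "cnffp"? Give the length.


Words: cnffkghf, cnffh, cnffp
  Position 0: all 'c' => match
  Position 1: all 'n' => match
  Position 2: all 'f' => match
  Position 3: all 'f' => match
  Position 4: ('k', 'h', 'p') => mismatch, stop
LCP = "cnff" (length 4)

4


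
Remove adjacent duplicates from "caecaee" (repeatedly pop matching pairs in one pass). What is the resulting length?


Input: caecaee
Stack-based adjacent duplicate removal:
  Read 'c': push. Stack: c
  Read 'a': push. Stack: ca
  Read 'e': push. Stack: cae
  Read 'c': push. Stack: caec
  Read 'a': push. Stack: caeca
  Read 'e': push. Stack: caecae
  Read 'e': matches stack top 'e' => pop. Stack: caeca
Final stack: "caeca" (length 5)

5


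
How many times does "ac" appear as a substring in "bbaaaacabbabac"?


Searching for "ac" in "bbaaaacabbabac"
Scanning each position:
  Position 0: "bb" => no
  Position 1: "ba" => no
  Position 2: "aa" => no
  Position 3: "aa" => no
  Position 4: "aa" => no
  Position 5: "ac" => MATCH
  Position 6: "ca" => no
  Position 7: "ab" => no
  Position 8: "bb" => no
  Position 9: "ba" => no
  Position 10: "ab" => no
  Position 11: "ba" => no
  Position 12: "ac" => MATCH
Total occurrences: 2

2


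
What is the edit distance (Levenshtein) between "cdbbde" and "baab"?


Computing edit distance: "cdbbde" -> "baab"
DP table:
           b    a    a    b
      0    1    2    3    4
  c   1    1    2    3    4
  d   2    2    2    3    4
  b   3    2    3    3    3
  b   4    3    3    4    3
  d   5    4    4    4    4
  e   6    5    5    5    5
Edit distance = dp[6][4] = 5

5


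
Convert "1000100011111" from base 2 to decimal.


Input: "1000100011111" in base 2
Positional expansion:
  Digit '1' (value 1) x 2^12 = 4096
  Digit '0' (value 0) x 2^11 = 0
  Digit '0' (value 0) x 2^10 = 0
  Digit '0' (value 0) x 2^9 = 0
  Digit '1' (value 1) x 2^8 = 256
  Digit '0' (value 0) x 2^7 = 0
  Digit '0' (value 0) x 2^6 = 0
  Digit '0' (value 0) x 2^5 = 0
  Digit '1' (value 1) x 2^4 = 16
  Digit '1' (value 1) x 2^3 = 8
  Digit '1' (value 1) x 2^2 = 4
  Digit '1' (value 1) x 2^1 = 2
  Digit '1' (value 1) x 2^0 = 1
Sum = 4383

4383


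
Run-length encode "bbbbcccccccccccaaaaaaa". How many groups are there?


Input: bbbbcccccccccccaaaaaaa
Scanning for consecutive runs:
  Group 1: 'b' x 4 (positions 0-3)
  Group 2: 'c' x 11 (positions 4-14)
  Group 3: 'a' x 7 (positions 15-21)
Total groups: 3

3


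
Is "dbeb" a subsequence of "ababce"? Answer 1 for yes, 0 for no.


Check if "dbeb" is a subsequence of "ababce"
Greedy scan:
  Position 0 ('a'): no match needed
  Position 1 ('b'): no match needed
  Position 2 ('a'): no match needed
  Position 3 ('b'): no match needed
  Position 4 ('c'): no match needed
  Position 5 ('e'): no match needed
Only matched 0/4 characters => not a subsequence

0


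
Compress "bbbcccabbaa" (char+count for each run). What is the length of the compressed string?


Input: bbbcccabbaa
Runs:
  'b' x 3 => "b3"
  'c' x 3 => "c3"
  'a' x 1 => "a1"
  'b' x 2 => "b2"
  'a' x 2 => "a2"
Compressed: "b3c3a1b2a2"
Compressed length: 10

10


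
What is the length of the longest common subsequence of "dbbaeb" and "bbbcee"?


LCS of "dbbaeb" and "bbbcee"
DP table:
           b    b    b    c    e    e
      0    0    0    0    0    0    0
  d   0    0    0    0    0    0    0
  b   0    1    1    1    1    1    1
  b   0    1    2    2    2    2    2
  a   0    1    2    2    2    2    2
  e   0    1    2    2    2    3    3
  b   0    1    2    3    3    3    3
LCS length = dp[6][6] = 3

3


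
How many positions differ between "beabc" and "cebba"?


Comparing "beabc" and "cebba" position by position:
  Position 0: 'b' vs 'c' => DIFFER
  Position 1: 'e' vs 'e' => same
  Position 2: 'a' vs 'b' => DIFFER
  Position 3: 'b' vs 'b' => same
  Position 4: 'c' vs 'a' => DIFFER
Positions that differ: 3

3


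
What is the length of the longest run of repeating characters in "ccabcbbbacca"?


Input: "ccabcbbbacca"
Scanning for longest run:
  Position 1 ('c'): continues run of 'c', length=2
  Position 2 ('a'): new char, reset run to 1
  Position 3 ('b'): new char, reset run to 1
  Position 4 ('c'): new char, reset run to 1
  Position 5 ('b'): new char, reset run to 1
  Position 6 ('b'): continues run of 'b', length=2
  Position 7 ('b'): continues run of 'b', length=3
  Position 8 ('a'): new char, reset run to 1
  Position 9 ('c'): new char, reset run to 1
  Position 10 ('c'): continues run of 'c', length=2
  Position 11 ('a'): new char, reset run to 1
Longest run: 'b' with length 3

3


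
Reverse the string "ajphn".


Input: ajphn
Reading characters right to left:
  Position 4: 'n'
  Position 3: 'h'
  Position 2: 'p'
  Position 1: 'j'
  Position 0: 'a'
Reversed: nhpja

nhpja


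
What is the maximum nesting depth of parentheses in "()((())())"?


Input: "()((())())"
Tracking depth:
  Position 0 '(': depth becomes 1
  Position 1 ')': depth becomes 0
  Position 2 '(': depth becomes 1
  Position 3 '(': depth becomes 2
  Position 4 '(': depth becomes 3
  Position 5 ')': depth becomes 2
  Position 6 ')': depth becomes 1
  Position 7 '(': depth becomes 2
  Position 8 ')': depth becomes 1
  Position 9 ')': depth becomes 0
Maximum depth reached: 3

3


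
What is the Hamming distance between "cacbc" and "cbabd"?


Comparing "cacbc" and "cbabd" position by position:
  Position 0: 'c' vs 'c' => same
  Position 1: 'a' vs 'b' => differ
  Position 2: 'c' vs 'a' => differ
  Position 3: 'b' vs 'b' => same
  Position 4: 'c' vs 'd' => differ
Total differences (Hamming distance): 3

3


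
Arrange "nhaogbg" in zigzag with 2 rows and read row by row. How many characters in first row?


Zigzag "nhaogbg" into 2 rows:
Placing characters:
  'n' => row 0
  'h' => row 1
  'a' => row 0
  'o' => row 1
  'g' => row 0
  'b' => row 1
  'g' => row 0
Rows:
  Row 0: "nagg"
  Row 1: "hob"
First row length: 4

4


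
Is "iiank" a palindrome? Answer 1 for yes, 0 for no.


Input: iiank
Reversed: knaii
  Compare pos 0 ('i') with pos 4 ('k'): MISMATCH
  Compare pos 1 ('i') with pos 3 ('n'): MISMATCH
Result: not a palindrome

0


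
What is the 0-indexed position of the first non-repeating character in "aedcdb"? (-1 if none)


Input: aedcdb
Character frequencies:
  'a': 1
  'b': 1
  'c': 1
  'd': 2
  'e': 1
Scanning left to right for freq == 1:
  Position 0 ('a'): unique! => answer = 0

0


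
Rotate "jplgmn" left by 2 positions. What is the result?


Input: "jplgmn", rotate left by 2
First 2 characters: "jp"
Remaining characters: "lgmn"
Concatenate remaining + first: "lgmn" + "jp" = "lgmnjp"

lgmnjp


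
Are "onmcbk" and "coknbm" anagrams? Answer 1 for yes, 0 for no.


Strings: "onmcbk", "coknbm"
Sorted first:  bckmno
Sorted second: bckmno
Sorted forms match => anagrams

1


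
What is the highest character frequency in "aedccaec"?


Input: aedccaec
Character counts:
  'a': 2
  'c': 3
  'd': 1
  'e': 2
Maximum frequency: 3

3


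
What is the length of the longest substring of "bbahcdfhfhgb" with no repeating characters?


Input: "bbahcdfhfhgb"
Sliding window (track last position of each char):
  Position 0 ('b'): window [0,0] length 1 -- new best
  Position 1 ('b'): repeat (last at 0), move window start to 1
  Position 1 ('b'): window [1,1] length 1
  Position 2 ('a'): window [1,2] length 2 -- new best
  Position 3 ('h'): window [1,3] length 3 -- new best
  Position 4 ('c'): window [1,4] length 4 -- new best
  Position 5 ('d'): window [1,5] length 5 -- new best
  Position 6 ('f'): window [1,6] length 6 -- new best
  Position 7 ('h'): repeat (last at 3), move window start to 4
  Position 7 ('h'): window [4,7] length 4
  Position 8 ('f'): repeat (last at 6), move window start to 7
  Position 8 ('f'): window [7,8] length 2
  Position 9 ('h'): repeat (last at 7), move window start to 8
  Position 9 ('h'): window [8,9] length 2
  Position 10 ('g'): window [8,10] length 3
  Position 11 ('b'): window [8,11] length 4
Longest substring with no repeats: "bahcdf" with length 6

6


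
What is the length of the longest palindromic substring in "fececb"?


Input: "fececb"
Checking substrings for palindromes:
  [1:4] "ece" (len 3) => palindrome
  [2:5] "cec" (len 3) => palindrome
Longest palindromic substring: "ece" with length 3

3


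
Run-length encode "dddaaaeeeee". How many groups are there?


Input: dddaaaeeeee
Scanning for consecutive runs:
  Group 1: 'd' x 3 (positions 0-2)
  Group 2: 'a' x 3 (positions 3-5)
  Group 3: 'e' x 5 (positions 6-10)
Total groups: 3

3


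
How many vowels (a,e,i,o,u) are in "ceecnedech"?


Input: ceecnedech
Checking each character:
  'c' at position 0: consonant
  'e' at position 1: vowel (running total: 1)
  'e' at position 2: vowel (running total: 2)
  'c' at position 3: consonant
  'n' at position 4: consonant
  'e' at position 5: vowel (running total: 3)
  'd' at position 6: consonant
  'e' at position 7: vowel (running total: 4)
  'c' at position 8: consonant
  'h' at position 9: consonant
Total vowels: 4

4


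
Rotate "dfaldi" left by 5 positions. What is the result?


Input: "dfaldi", rotate left by 5
First 5 characters: "dfald"
Remaining characters: "i"
Concatenate remaining + first: "i" + "dfald" = "idfald"

idfald


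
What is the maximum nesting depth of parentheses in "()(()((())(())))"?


Input: "()(()((())(())))"
Tracking depth:
  Position 0 '(': depth becomes 1
  Position 1 ')': depth becomes 0
  Position 2 '(': depth becomes 1
  Position 3 '(': depth becomes 2
  Position 4 ')': depth becomes 1
  Position 5 '(': depth becomes 2
  Position 6 '(': depth becomes 3
  Position 7 '(': depth becomes 4
  Position 8 ')': depth becomes 3
  Position 9 ')': depth becomes 2
  Position 10 '(': depth becomes 3
  Position 11 '(': depth becomes 4
  Position 12 ')': depth becomes 3
  Position 13 ')': depth becomes 2
  Position 14 ')': depth becomes 1
  Position 15 ')': depth becomes 0
Maximum depth reached: 4

4


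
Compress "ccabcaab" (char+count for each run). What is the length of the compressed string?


Input: ccabcaab
Runs:
  'c' x 2 => "c2"
  'a' x 1 => "a1"
  'b' x 1 => "b1"
  'c' x 1 => "c1"
  'a' x 2 => "a2"
  'b' x 1 => "b1"
Compressed: "c2a1b1c1a2b1"
Compressed length: 12

12


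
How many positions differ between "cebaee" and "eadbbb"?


Comparing "cebaee" and "eadbbb" position by position:
  Position 0: 'c' vs 'e' => DIFFER
  Position 1: 'e' vs 'a' => DIFFER
  Position 2: 'b' vs 'd' => DIFFER
  Position 3: 'a' vs 'b' => DIFFER
  Position 4: 'e' vs 'b' => DIFFER
  Position 5: 'e' vs 'b' => DIFFER
Positions that differ: 6

6


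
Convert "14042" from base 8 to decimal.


Input: "14042" in base 8
Positional expansion:
  Digit '1' (value 1) x 8^4 = 4096
  Digit '4' (value 4) x 8^3 = 2048
  Digit '0' (value 0) x 8^2 = 0
  Digit '4' (value 4) x 8^1 = 32
  Digit '2' (value 2) x 8^0 = 2
Sum = 6178

6178
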